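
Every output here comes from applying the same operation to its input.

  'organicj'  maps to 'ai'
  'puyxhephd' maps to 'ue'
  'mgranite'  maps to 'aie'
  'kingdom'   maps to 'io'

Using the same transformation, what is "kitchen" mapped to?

ie

The rule is to keep every other character starting from the second (positions 2nd, 4th, 6th, ...), then keep only the vowels.
On "kitchen" that produces "ie".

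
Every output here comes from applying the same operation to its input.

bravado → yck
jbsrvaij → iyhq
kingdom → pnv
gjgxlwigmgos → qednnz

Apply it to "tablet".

Each output is the input with this applied: shift every letter 7 places forward in the alphabet (wrapping around), then keep every other character starting from the second (positions 2nd, 4th, 6th, ...).
For "tablet", step one produces "ahisla"; step two turns that into "hsa".
(Check on "jbsrvaij": → "qizychpq" → "iyhq" ✓)

hsa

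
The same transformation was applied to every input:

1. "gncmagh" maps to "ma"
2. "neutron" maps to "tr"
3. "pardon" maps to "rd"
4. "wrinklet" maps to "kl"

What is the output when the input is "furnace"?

na

Looking at the pairs, the operation is to move the last 2 characters to the front (rotate right by 2), then keep only the last 2 characters.
Working it through for "furnace": intermediate "cefurna", final "na".
(Check on "wrinklet": → "etwrinkl" → "kl" ✓)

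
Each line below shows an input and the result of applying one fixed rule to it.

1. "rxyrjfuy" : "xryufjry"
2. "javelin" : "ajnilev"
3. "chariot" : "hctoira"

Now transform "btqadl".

In each case the input is transformed by: reverse the string, then move the last 2 characters to the front (rotate right by 2).
For "btqadl" the result is "tbldaq".
(Check on "javelin": → "nilevaj" → "ajnilev" ✓)

tbldaq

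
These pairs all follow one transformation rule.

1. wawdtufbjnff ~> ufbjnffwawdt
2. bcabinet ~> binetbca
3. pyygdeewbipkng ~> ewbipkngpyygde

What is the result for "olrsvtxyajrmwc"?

In each case the input is transformed by: swap the front and back halves of the string, then move the last character to the front.
Applying that to "olrsvtxyajrmwc" gives "xyajrmwcolrsvt".

xyajrmwcolrsvt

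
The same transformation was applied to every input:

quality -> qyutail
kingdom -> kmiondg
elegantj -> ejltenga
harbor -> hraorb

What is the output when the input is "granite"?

gertain

What's happening: take characters alternately from the front and the back (1st, last, 2nd, 2nd-last, ...).
On "granite" that produces "gertain".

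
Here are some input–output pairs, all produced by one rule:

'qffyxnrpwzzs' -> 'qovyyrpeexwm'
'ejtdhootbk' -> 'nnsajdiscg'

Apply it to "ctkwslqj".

rkpibsjv

The pattern: swap the front and back halves of the string, then shift every letter 1 place backward in the alphabet (wrapping around).
"ctkwslqj" → "slqjctkw" → "rkpibsjv".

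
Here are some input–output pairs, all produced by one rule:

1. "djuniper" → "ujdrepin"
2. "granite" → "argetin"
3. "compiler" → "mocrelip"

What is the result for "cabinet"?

bacteni

In each case the input is transformed by: move the first 3 characters to the end (rotate left by 3), then reverse the string.
Starting from "cabinet": after the first operation, "inetcab"; after the second, "bacteni".
(Check on "djuniper": → "niperdju" → "ujdrepin" ✓)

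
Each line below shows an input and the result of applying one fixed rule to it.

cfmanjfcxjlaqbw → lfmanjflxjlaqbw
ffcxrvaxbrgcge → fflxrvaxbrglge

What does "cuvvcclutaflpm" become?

luvvlllutaflpm

The pattern: replace every "c" with "l".
Doing the same to "cuvvcclutaflpm": "luvvlllutaflpm".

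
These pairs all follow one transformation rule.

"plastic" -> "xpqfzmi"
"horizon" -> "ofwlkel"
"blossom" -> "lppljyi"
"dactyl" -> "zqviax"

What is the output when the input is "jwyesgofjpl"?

vbpdlcgmigt

The pattern: shift every letter 3 places backward in the alphabet (wrapping around), then move the first 2 characters to the end (rotate left by 2).
Applying both steps to "jwyesgofjpl": "gtvbpdlcgmi", then "vbpdlcgmigt".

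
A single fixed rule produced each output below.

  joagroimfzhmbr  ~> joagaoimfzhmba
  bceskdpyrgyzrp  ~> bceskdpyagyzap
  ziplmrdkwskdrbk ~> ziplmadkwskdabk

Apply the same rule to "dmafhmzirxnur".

The pattern: replace every "r" with "a".
Doing the same to "dmafhmzirxnur": "dmafhmziaxnua".

dmafhmziaxnua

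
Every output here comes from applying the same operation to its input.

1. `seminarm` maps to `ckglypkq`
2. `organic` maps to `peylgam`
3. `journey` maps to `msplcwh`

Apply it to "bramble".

Rule — move the first character to the end, then shift every letter 2 places backward in the alphabet (wrapping around).
For "bramble", step one produces "rambleb"; step two turns that into "pykzjcz".

pykzjcz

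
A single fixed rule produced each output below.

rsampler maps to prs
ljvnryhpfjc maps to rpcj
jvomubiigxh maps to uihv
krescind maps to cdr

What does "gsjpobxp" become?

ops

Rule — keep one character in every 3, starting at position 2 (positions 2nd, 5th, 8th, ...), then move the first character to the end.
"gsjpobxp" → "sop" → "ops".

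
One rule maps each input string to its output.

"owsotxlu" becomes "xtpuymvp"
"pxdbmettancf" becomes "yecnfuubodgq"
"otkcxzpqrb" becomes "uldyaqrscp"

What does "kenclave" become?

In each case the input is transformed by: shift every letter 1 place forward in the alphabet (wrapping around), then move the first character to the end.
Working it through for "kenclave": intermediate "lfodmbwf", final "fodmbwfl".

fodmbwfl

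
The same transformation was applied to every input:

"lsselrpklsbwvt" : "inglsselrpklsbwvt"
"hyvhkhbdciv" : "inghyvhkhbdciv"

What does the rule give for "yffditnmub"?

ingyffditnmub

Looking at the pairs, the operation is to prepend "ing".
"yffditnmub" → "ingyffditnmub".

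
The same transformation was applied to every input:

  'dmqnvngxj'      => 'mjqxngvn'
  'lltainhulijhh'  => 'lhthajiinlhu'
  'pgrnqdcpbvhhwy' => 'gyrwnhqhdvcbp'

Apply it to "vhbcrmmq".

hqbmcmr

The rule is to delete the first character, then take characters alternately from the front and the back (1st, last, 2nd, 2nd-last, ...).
Starting from "vhbcrmmq": after the first operation, "hbcrmmq"; after the second, "hqbmcmr".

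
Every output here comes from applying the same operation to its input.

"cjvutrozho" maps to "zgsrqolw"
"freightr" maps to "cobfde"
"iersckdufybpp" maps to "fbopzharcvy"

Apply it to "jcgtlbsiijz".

gzdqiypff

The pattern: delete the last 2 characters, then shift every letter 3 places backward in the alphabet (wrapping around).
Working it through for "jcgtlbsiijz": intermediate "jcgtlbsii", final "gzdqiypff".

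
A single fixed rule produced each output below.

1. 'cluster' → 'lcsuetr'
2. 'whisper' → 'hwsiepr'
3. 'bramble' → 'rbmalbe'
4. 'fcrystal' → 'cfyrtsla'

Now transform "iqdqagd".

qiqdgad

What's happening: swap each adjacent pair of characters (1↔2, 3↔4, ...).
Doing the same to "iqdqagd": "qiqdgad".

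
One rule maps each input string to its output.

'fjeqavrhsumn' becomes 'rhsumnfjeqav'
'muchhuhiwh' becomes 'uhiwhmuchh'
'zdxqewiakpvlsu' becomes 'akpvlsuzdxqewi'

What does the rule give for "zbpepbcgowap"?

cgowapzbpepb

The transformation: swap the front and back halves of the string.
On "zbpepbcgowap" that produces "cgowapzbpepb".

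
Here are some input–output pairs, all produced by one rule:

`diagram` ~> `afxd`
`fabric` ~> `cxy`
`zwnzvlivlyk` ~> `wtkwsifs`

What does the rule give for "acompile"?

xzljm

Each output is the input with this applied: delete the last 3 characters, then shift every letter 3 places backward in the alphabet (wrapping around).
Starting from "acompile": after the first operation, "acomp"; after the second, "xzljm".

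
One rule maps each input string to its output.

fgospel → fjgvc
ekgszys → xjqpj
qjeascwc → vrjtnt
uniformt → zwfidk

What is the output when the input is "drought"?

flxyk

Rule — delete the first 2 characters, then shift every letter 9 places backward in the alphabet (wrapping around).
For "drought" the result is "flxyk".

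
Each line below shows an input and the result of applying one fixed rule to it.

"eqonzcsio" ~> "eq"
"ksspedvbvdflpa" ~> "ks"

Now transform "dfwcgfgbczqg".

df

The pattern: keep only the first 2 characters.
So "dfwcgfgbczqg" becomes "df".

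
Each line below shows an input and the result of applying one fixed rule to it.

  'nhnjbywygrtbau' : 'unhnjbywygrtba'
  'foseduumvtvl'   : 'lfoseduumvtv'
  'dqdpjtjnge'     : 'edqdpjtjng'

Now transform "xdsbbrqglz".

zxdsbbrqgl

Looking at the pairs, the operation is to move the last character to the front.
Applying that to "xdsbbrqglz" gives "zxdsbbrqgl".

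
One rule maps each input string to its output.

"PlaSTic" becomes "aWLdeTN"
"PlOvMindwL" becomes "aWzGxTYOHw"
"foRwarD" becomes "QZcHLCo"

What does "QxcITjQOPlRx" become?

bINteUbzaWcI

The transformation: shift every letter 11 places forward in the alphabet (wrapping around), then flip the case of every letter.
"QxcITjQOPlRx" → "BinTEuBZAwCi" → "bINteUbzaWcI".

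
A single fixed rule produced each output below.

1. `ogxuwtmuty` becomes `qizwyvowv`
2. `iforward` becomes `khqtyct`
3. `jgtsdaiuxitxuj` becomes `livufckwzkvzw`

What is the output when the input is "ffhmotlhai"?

The pattern: shift every letter 2 places forward in the alphabet (wrapping around), then delete the last character.
"ffhmotlhai" → "hhjoqvnjck" → "hhjoqvnjc".

hhjoqvnjc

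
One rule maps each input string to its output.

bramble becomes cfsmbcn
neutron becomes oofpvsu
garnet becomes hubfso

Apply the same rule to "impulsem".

jnnfqtvm

The rule is to take characters alternately from the front and the back (1st, last, 2nd, 2nd-last, ...), then shift every letter 1 place forward in the alphabet (wrapping around).
Applying both steps to "impulsem": "immepsul", then "jnnfqtvm".
(Check on "neutron": → "nneourt" → "oofpvsu" ✓)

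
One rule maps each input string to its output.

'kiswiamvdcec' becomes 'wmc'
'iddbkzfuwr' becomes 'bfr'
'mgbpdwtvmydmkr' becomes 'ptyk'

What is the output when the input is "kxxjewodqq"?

Looking at the pairs, the operation is to delete the first 2 characters, then keep one character in every 3, starting at position 2 (positions 2nd, 5th, 8th, ...).
Applying both steps to "kxxjewodqq": "xjewodqq", then "joq".

joq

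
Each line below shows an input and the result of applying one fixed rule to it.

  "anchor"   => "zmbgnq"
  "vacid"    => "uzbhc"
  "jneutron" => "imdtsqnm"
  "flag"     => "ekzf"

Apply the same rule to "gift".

fhes

What's happening: shift every letter 1 place backward in the alphabet (wrapping around).
Doing the same to "gift": "fhes".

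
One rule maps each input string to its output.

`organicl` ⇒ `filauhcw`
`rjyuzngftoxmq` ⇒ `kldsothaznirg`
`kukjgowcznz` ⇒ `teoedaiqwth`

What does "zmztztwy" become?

stgtntnq

The rule is to shift every letter 6 places backward in the alphabet (wrapping around), then move the last character to the front.
Starting from "zmztztwy": after the first operation, "tgtntnqs"; after the second, "stgtntnq".
(Check on "organicl": → "ilauhcwf" → "filauhcw" ✓)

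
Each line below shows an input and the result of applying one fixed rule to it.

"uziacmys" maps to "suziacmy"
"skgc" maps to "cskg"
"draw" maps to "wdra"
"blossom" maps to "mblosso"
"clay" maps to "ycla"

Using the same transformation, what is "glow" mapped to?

wglo

The rule is to move the last character to the front.
Doing the same to "glow": "wglo".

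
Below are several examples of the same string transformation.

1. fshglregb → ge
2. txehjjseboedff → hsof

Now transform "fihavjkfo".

ak

The rule is to delete the first 2 characters, then keep one character in every 3, starting at position 2 (positions 2nd, 5th, 8th, ...).
On "fihavjkfo": the first step gives "havjkfo", and the second then gives "ak".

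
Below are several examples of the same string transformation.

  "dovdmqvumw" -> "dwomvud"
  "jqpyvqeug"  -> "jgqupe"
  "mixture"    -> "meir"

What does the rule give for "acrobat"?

Each output is the input with this applied: take characters alternately from the front and the back (1st, last, 2nd, 2nd-last, ...), then delete the last 3 characters.
Applying both steps to "acrobat": "atcarbo", then "atca".

atca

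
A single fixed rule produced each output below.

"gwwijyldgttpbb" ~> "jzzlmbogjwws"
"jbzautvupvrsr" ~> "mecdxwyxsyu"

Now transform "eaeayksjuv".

Looking at the pairs, the operation is to delete the last 2 characters, then shift every letter 3 places forward in the alphabet (wrapping around).
On "eaeayksjuv": the first step gives "eaeayksj", and the second then gives "hdhdbnvm".

hdhdbnvm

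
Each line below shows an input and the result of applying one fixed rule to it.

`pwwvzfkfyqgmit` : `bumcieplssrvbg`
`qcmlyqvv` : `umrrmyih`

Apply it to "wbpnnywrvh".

The rule is to swap the front and back halves of the string, then shift every letter 4 places backward in the alphabet (wrapping around).
Starting from "wbpnnywrvh": after the first operation, "ywrvhwbpnn"; after the second, "usnrdsxljj".

usnrdsxljj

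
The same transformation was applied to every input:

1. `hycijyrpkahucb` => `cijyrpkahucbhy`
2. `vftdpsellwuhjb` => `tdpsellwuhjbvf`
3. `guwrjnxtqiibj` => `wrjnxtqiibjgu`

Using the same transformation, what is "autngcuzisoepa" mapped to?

Each output is the input with this applied: move the first 2 characters to the end (rotate left by 2).
Applying that to "autngcuzisoepa" gives "tngcuzisoepaau".

tngcuzisoepaau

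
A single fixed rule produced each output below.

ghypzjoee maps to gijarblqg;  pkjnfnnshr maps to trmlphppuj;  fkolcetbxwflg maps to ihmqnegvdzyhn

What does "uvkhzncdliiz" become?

Rule — shift every letter 2 places forward in the alphabet (wrapping around), then move the last character to the front.
So "uvkhzncdliiz" becomes "bwxmjbpefnkk".

bwxmjbpefnkk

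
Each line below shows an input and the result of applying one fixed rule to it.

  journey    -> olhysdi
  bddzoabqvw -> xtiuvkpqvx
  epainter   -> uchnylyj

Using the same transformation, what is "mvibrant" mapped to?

cvluhngp

The transformation: shift every letter 6 places backward in the alphabet (wrapping around), then move the first 2 characters to the end (rotate left by 2).
Starting from "mvibrant": after the first operation, "gpcvluhn"; after the second, "cvluhngp".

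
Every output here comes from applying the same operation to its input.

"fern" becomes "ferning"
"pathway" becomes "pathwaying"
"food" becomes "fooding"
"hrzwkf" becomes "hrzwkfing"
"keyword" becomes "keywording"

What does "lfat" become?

lfating

The rule is to append "ing".
Doing the same to "lfat": "lfating".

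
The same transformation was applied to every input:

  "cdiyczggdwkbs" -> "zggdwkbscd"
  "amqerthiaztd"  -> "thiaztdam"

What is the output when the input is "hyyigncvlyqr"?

Each output is the input with this applied: move the first 2 characters to the end (rotate left by 2), then delete the first 3 characters.
Starting from "hyyigncvlyqr": after the first operation, "yigncvlyqrhy"; after the second, "ncvlyqrhy".

ncvlyqrhy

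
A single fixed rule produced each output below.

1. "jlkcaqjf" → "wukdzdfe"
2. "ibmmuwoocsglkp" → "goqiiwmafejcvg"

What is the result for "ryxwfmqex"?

qzgkyrlsr

Rule — shift every letter 6 places backward in the alphabet (wrapping around), then move the first 3 characters to the end (rotate left by 3).
Working it through for "ryxwfmqex": intermediate "lsrqzgkyr", final "qzgkyrlsr".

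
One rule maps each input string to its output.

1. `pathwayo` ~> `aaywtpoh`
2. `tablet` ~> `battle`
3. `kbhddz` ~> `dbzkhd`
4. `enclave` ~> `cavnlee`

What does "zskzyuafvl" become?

The transformation: sort the characters into reverse alphabetical order, then move the last 2 characters to the front (rotate right by 2).
"zskzyuafvl" → "zzyvuslkfa" → "fazzyvuslk".
(Check on "tablet": → "ttleba" → "battle" ✓)

fazzyvuslk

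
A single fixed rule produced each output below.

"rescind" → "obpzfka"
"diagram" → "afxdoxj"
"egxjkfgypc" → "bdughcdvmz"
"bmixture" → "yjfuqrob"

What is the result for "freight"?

Looking at the pairs, the operation is to shift every letter 3 places backward in the alphabet (wrapping around).
"freight" → "cobfdeq".

cobfdeq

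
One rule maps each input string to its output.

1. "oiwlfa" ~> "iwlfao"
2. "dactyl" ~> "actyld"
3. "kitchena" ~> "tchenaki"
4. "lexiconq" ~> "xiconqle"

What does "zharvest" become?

arvestzh

Looking at the pairs, the operation is to swap the front and back halves of the string, then move the last 2 characters to the front (rotate right by 2).
"zharvest" → "vestzhar" → "arvestzh".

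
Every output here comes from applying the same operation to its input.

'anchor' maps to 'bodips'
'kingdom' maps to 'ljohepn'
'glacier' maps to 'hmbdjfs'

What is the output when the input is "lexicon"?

mfyjdpo

Each output is the input with this applied: shift every letter 1 place forward in the alphabet (wrapping around).
On "lexicon" that produces "mfyjdpo".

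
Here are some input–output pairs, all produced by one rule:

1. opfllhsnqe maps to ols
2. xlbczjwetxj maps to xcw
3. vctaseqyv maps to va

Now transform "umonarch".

What's happening: keep one character in every 3, starting at position 1 (positions 1st, 4th, 7th, ...), then delete the last character.
For "umonarch", step one produces "unc"; step two turns that into "un".

un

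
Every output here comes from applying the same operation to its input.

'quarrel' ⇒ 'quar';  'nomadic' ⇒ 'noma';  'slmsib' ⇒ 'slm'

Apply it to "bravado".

brav

The rule is to delete the last 3 characters.
"bravado" → "brav".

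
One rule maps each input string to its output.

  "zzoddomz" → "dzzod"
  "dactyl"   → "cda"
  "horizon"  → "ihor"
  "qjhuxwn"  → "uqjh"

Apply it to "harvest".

vhar

In each case the input is transformed by: delete the last 3 characters, then move the last character to the front.
For "harvest", step one produces "harv"; step two turns that into "vhar".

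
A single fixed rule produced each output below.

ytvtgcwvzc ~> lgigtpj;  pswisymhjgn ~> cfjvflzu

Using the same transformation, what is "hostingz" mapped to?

The transformation: delete the last 3 characters, then shift every letter 13 places forward in the alphabet (wrapping around) — i.e. ROT13.
"hostingz" → "ubfgv".

ubfgv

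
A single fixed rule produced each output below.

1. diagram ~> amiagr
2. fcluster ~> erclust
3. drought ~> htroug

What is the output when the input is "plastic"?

Each output is the input with this applied: delete the first character, then move the last 2 characters to the front (rotate right by 2).
Applying both steps to "plastic": "lastic", then "iclast".

iclast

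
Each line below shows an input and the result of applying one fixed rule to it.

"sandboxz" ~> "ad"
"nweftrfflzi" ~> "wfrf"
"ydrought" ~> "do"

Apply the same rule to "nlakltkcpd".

The pattern: delete the last 3 characters, then keep every other character starting from the second (positions 2nd, 4th, 6th, ...).
So "nlakltkcpd" becomes "lkt".

lkt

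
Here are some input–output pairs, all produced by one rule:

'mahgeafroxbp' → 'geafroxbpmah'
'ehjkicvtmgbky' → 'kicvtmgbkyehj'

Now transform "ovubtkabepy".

btkabepyovu

Each output is the input with this applied: move the first 3 characters to the end (rotate left by 3).
"ovubtkabepy" → "btkabepyovu".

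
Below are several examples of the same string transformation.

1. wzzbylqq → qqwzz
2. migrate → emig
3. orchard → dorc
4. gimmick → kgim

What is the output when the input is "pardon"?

The transformation: move the first 3 characters to the end (rotate left by 3), then delete the first 3 characters.
Starting from "pardon": after the first operation, "donpar"; after the second, "par".

par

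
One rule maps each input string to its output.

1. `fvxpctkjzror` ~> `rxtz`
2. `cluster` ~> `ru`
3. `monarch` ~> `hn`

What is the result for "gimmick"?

km

Rule — move the last 3 characters to the front (rotate right by 3), then keep one character in every 3, starting at position 3 (positions 3rd, 6th, 9th, ...).
Starting from "gimmick": after the first operation, "ickgimm"; after the second, "km".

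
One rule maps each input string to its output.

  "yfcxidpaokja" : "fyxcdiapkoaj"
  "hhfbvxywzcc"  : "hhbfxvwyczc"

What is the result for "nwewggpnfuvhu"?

Looking at the pairs, the operation is to swap each adjacent pair of characters (1↔2, 3↔4, ...).
So "nwewggpnfuvhu" becomes "wnweggnpufhvu".

wnweggnpufhvu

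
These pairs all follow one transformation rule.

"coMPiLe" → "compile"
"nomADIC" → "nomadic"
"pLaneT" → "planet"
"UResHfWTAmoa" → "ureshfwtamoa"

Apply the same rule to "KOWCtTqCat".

kowcttqcat

Looking at the pairs, the operation is to convert every letter to lowercase.
Doing the same to "KOWCtTqCat": "kowcttqcat".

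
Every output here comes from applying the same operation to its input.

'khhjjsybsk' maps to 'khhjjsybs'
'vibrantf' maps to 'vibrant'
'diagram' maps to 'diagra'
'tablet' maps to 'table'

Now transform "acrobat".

What's happening: delete the last character.
Applying that to "acrobat" gives "acroba".

acroba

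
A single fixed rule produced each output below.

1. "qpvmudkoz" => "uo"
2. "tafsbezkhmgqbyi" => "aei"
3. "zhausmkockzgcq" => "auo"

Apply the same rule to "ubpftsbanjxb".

Looking at the pairs, the operation is to keep only the vowels.
For "ubpftsbanjxb" the result is "ua".

ua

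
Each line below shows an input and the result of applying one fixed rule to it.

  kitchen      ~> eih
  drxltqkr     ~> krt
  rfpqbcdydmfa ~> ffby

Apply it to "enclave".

In each case the input is transformed by: move the last 2 characters to the front (rotate right by 2), then keep one character in every 3, starting at position 1 (positions 1st, 4th, 7th, ...).
Starting from "enclave": after the first operation, "veencla"; after the second, "vna".

vna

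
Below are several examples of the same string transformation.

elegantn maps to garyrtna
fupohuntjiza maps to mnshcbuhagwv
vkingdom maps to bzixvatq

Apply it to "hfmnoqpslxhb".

uouszabdcfyk

In each case the input is transformed by: shift every letter 13 places forward in the alphabet (wrapping around) — i.e. ROT13, then move the last 2 characters to the front (rotate right by 2).
Applying that to "hfmnoqpslxhb" gives "uouszabdcfyk".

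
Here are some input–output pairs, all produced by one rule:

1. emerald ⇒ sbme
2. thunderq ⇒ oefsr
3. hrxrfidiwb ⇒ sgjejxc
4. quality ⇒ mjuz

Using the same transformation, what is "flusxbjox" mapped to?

tyckpy

In each case the input is transformed by: delete the first 3 characters, then shift every letter 1 place forward in the alphabet (wrapping around).
"flusxbjox" → "sxbjox" → "tyckpy".
(Check on "quality": → "lity" → "mjuz" ✓)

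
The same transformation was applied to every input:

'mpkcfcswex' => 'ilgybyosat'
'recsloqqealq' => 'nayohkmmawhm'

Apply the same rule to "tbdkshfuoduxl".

pxzgodbqkzqth

The rule is to shift every letter 4 places backward in the alphabet (wrapping around).
"tbdkshfuoduxl" → "pxzgodbqkzqth".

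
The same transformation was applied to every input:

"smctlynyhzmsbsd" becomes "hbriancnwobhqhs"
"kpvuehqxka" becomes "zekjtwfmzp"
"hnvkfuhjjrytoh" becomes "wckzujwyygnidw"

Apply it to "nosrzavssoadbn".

cdhgopkhhdpsqc

The pattern: shift every letter 11 places backward in the alphabet (wrapping around).
Applying that to "nosrzavssoadbn" gives "cdhgopkhhdpsqc".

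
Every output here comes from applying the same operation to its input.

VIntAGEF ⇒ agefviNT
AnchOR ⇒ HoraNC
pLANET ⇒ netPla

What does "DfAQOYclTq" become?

yCLtQdFaqo

Each output is the input with this applied: swap the front and back halves of the string, then flip the case of every letter.
"DfAQOYclTq" → "YclTqDfAQO" → "yCLtQdFaqo".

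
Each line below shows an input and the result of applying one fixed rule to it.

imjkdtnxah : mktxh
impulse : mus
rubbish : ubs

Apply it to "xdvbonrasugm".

Rule — keep every other character starting from the second (positions 2nd, 4th, 6th, ...).
So "xdvbonrasugm" becomes "dbnaum".

dbnaum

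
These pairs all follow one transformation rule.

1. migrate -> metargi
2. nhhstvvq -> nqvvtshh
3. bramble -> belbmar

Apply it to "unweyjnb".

The pattern: move the first character to the end, then reverse the string.
For "unweyjnb", step one produces "nweyjnbu"; step two turns that into "ubnjyewn".

ubnjyewn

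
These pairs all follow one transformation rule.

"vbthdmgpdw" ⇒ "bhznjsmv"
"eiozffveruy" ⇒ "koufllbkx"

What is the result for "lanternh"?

rgtzkx

In each case the input is transformed by: shift every letter 6 places forward in the alphabet (wrapping around), then delete the last 2 characters.
On "lanternh": the first step gives "rgtzkxtn", and the second then gives "rgtzkx".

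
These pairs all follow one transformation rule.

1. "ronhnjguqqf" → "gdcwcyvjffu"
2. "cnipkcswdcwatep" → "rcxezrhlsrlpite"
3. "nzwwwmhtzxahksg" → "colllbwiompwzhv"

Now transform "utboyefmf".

jiqdntubu

The rule is to shift every letter 11 places backward in the alphabet (wrapping around).
"utboyefmf" → "jiqdntubu".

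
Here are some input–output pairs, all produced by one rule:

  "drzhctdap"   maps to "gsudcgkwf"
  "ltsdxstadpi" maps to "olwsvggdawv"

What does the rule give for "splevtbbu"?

The pattern: shift every letter 3 places forward in the alphabet (wrapping around), then take characters alternately from the front and the back (1st, last, 2nd, 2nd-last, ...).
Starting from "splevtbbu": after the first operation, "vsohyweex"; after the second, "vxseoehwy".

vxseoehwy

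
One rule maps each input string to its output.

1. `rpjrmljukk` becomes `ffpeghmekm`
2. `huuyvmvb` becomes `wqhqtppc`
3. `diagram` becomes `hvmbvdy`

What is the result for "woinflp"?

kgaidjr

Looking at the pairs, the operation is to shift every letter 5 places backward in the alphabet (wrapping around), then reverse the string.
For "woinflp", step one produces "rjdiagk"; step two turns that into "kgaidjr".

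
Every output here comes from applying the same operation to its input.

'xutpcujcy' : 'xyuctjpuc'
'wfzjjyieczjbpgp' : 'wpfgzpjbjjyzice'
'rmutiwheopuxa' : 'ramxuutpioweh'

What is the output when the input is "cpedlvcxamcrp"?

cpprecdmlavxc

The pattern: take characters alternately from the front and the back (1st, last, 2nd, 2nd-last, ...).
On "cpedlvcxamcrp" that produces "cpprecdmlavxc".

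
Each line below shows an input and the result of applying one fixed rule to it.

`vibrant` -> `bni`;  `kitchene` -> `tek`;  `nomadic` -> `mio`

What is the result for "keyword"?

Looking at the pairs, the operation is to move the first 2 characters to the end (rotate left by 2), then keep one character in every 3, starting at position 1 (positions 1st, 4th, 7th, ...).
Starting from "keyword": after the first operation, "ywordke"; after the second, "yre".

yre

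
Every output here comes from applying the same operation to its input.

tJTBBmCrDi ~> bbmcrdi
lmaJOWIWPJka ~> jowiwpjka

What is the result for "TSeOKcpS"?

okcps

The pattern: delete the first 3 characters, then convert every letter to lowercase.
On "TSeOKcpS": the first step gives "OKcpS", and the second then gives "okcps".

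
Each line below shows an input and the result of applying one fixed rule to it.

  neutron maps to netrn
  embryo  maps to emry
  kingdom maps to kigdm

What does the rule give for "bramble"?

The rule is to double every character, then keep one character in every 3, starting at position 1 (positions 1st, 4th, 7th, ...).
Applying both steps to "bramble": "bbrraammbbllee", then "brmbe".

brmbe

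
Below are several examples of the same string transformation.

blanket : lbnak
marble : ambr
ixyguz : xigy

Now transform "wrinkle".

The rule is to delete the last 2 characters, then swap each adjacent pair of characters (1↔2, 3↔4, ...).
Applying that to "wrinkle" gives "rwnik".

rwnik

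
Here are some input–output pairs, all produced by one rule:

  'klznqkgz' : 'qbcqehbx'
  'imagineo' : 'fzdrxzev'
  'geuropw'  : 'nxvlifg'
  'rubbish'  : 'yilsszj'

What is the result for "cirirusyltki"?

Rule — shift every letter 9 places backward in the alphabet (wrapping around), then move the last character to the front.
Applying that to "cirirusyltki" gives "ztziziljpckb".

ztziziljpckb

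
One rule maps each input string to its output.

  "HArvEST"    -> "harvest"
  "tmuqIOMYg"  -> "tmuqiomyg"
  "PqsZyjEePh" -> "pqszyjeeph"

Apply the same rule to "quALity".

quality

The rule is to convert every letter to lowercase.
So "quALity" becomes "quality".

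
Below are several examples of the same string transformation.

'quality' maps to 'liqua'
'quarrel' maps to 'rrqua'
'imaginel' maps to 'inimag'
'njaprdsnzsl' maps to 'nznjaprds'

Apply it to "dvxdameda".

medvxda

What's happening: delete the last 2 characters, then move the last 2 characters to the front (rotate right by 2).
Doing the same to "dvxdameda": "medvxda".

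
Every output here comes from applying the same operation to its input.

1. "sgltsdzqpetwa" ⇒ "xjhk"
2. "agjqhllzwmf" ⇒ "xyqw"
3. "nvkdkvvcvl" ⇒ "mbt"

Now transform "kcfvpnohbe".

tgy

Each output is the input with this applied: keep one character in every 3, starting at position 2 (positions 2nd, 5th, 8th, ...), then shift every letter 9 places backward in the alphabet (wrapping around).
For "kcfvpnohbe" the result is "tgy".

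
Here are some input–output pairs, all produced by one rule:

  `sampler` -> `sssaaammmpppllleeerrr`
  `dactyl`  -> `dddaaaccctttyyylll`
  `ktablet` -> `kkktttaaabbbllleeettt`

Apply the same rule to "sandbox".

In each case the input is transformed by: repeat every character 3 times.
Applying that to "sandbox" gives "sssaaannndddbbboooxxx".

sssaaannndddbbboooxxx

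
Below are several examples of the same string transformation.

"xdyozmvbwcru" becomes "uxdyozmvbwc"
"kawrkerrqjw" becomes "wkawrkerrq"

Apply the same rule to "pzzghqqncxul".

Looking at the pairs, the operation is to move the last 2 characters to the front (rotate right by 2), then delete the first character.
Applying both steps to "pzzghqqncxul": "ulpzzghqqncx", then "lpzzghqqncx".

lpzzghqqncx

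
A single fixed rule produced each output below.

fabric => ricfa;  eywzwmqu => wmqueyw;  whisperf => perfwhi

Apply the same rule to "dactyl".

tylda

The transformation: swap the front and back halves of the string, then delete the last character.
"dactyl" → "tylda".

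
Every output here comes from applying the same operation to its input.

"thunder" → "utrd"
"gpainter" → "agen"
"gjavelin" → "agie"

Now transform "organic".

In each case the input is transformed by: keep every other character starting from the first (positions 1st, 3rd, 5th, ...), then swap each adjacent pair of characters (1↔2, 3↔4, ...).
On "organic": the first step gives "ognc", and the second then gives "gocn".
(Check on "gjavelin": → "gaei" → "agie" ✓)

gocn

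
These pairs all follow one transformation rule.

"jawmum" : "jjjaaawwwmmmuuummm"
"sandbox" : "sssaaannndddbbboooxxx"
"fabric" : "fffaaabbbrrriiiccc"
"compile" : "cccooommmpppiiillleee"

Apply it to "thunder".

ttthhhuuunnndddeeerrr

In each case the input is transformed by: repeat every character 3 times.
"thunder" → "ttthhhuuunnndddeeerrr".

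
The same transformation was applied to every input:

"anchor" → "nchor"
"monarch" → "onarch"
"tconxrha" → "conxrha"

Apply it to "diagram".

What's happening: delete the first character.
So "diagram" becomes "iagram".

iagram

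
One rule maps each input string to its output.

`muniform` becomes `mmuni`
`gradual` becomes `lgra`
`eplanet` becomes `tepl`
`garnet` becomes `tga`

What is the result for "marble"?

Rule — move the last character to the front, then delete the last 3 characters.
Applying both steps to "marble": "emarbl", then "ema".
(Check on "eplanet": → "teplane" → "tepl" ✓)

ema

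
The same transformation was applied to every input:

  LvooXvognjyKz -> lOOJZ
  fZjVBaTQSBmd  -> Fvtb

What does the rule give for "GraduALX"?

In each case the input is transformed by: keep one character in every 3, starting at position 1 (positions 1st, 4th, 7th, ...), then flip the case of every letter.
"GraduALX" → "GdL" → "gDl".

gDl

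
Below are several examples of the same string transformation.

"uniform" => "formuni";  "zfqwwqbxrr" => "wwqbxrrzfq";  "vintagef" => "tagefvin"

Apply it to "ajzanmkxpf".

anmkxpfajz

Looking at the pairs, the operation is to move the first 3 characters to the end (rotate left by 3).
Doing the same to "ajzanmkxpf": "anmkxpfajz".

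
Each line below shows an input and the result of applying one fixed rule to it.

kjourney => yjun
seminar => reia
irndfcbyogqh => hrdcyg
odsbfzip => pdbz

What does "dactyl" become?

Rule — move the last character to the front, then keep every other character starting from the first (positions 1st, 3rd, 5th, ...).
Applying that to "dactyl" gives "lat".

lat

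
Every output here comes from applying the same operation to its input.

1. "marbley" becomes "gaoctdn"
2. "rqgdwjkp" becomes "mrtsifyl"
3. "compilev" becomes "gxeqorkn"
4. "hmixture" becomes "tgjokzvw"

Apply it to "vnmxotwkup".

Looking at the pairs, the operation is to move the last 2 characters to the front (rotate right by 2), then shift every letter 2 places forward in the alphabet (wrapping around).
For "vnmxotwkup", step one produces "upvnmxotwk"; step two turns that into "wrxpozqvym".

wrxpozqvym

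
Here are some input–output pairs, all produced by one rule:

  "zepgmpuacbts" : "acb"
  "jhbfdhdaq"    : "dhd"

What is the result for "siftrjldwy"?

Each output is the input with this applied: move the last 2 characters to the front (rotate right by 2), then keep only the last 3 characters.
Applying that to "siftrjldwy" gives "jld".

jld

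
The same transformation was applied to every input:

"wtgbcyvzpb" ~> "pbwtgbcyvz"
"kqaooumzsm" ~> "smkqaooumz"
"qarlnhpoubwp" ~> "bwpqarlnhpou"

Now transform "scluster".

The transformation: move the first 3 characters to the end (rotate left by 3), then swap the front and back halves of the string.
Applying both steps to "scluster": "usterscl", then "rscluste".

rscluste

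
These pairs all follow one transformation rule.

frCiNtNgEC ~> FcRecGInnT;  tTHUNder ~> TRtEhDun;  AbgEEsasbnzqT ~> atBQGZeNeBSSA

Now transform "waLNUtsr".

WRASlTnu

Each output is the input with this applied: take characters alternately from the front and the back (1st, last, 2nd, 2nd-last, ...), then flip the case of every letter.
"waLNUtsr" → "wrasLtNU" → "WRASlTnu".
(Check on "tTHUNder": → "trTeHdUN" → "TRtEhDun" ✓)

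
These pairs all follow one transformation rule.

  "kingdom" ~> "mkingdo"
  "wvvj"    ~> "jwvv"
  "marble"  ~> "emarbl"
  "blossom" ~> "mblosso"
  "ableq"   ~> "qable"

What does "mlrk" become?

In each case the input is transformed by: move the last character to the front.
For "mlrk" the result is "kmlr".

kmlr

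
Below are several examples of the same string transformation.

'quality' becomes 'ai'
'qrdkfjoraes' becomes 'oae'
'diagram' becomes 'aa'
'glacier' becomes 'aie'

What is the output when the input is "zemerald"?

Rule — delete the first 2 characters, then keep only the vowels.
Working it through for "zemerald": intermediate "merald", final "ea".

ea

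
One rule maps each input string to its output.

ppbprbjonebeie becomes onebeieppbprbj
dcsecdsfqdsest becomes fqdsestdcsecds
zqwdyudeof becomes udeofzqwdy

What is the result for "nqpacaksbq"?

aksbqnqpac

The pattern: swap the front and back halves of the string.
"nqpacaksbq" → "aksbqnqpac".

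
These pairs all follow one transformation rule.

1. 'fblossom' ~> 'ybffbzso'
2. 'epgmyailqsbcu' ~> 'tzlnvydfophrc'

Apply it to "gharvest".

Rule — shift every letter 13 places forward in the alphabet (wrapping around) — i.e. ROT13, then move the first 2 characters to the end (rotate left by 2).
Working it through for "gharvest": intermediate "tuneirfg", final "neirfgtu".

neirfgtu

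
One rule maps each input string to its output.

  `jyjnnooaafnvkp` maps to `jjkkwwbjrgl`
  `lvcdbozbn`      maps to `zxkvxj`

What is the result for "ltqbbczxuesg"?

The pattern: delete the first 3 characters, then shift every letter 4 places backward in the alphabet (wrapping around).
For "ltqbbczxuesg", step one produces "bbczxuesg"; step two turns that into "xxyvtqaoc".

xxyvtqaoc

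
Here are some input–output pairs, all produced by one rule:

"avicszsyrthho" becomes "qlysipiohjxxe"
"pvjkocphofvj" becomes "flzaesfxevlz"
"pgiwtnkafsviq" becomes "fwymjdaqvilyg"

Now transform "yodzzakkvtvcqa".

oetppqaaljlsgq

The rule is to shift every letter 10 places backward in the alphabet (wrapping around).
So "yodzzakkvtvcqa" becomes "oetppqaaljlsgq".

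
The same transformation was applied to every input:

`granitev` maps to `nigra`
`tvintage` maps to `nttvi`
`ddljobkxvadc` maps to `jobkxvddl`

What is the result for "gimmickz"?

In each case the input is transformed by: delete the last 3 characters, then move the first 3 characters to the end (rotate left by 3).
Working it through for "gimmickz": intermediate "gimmi", final "migim".

migim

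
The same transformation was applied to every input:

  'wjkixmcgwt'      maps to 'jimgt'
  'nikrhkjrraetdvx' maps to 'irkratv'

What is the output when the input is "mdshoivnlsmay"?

dhinsa

The rule is to keep every other character starting from the second (positions 2nd, 4th, 6th, ...).
"mdshoivnlsmay" → "dhinsa".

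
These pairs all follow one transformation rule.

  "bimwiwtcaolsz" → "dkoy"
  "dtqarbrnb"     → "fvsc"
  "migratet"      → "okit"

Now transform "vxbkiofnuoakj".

What's happening: shift every letter 2 places forward in the alphabet (wrapping around), then keep only the first 4 characters.
For "vxbkiofnuoakj", step one produces "xzdmkqhpwqcml"; step two turns that into "xzdm".

xzdm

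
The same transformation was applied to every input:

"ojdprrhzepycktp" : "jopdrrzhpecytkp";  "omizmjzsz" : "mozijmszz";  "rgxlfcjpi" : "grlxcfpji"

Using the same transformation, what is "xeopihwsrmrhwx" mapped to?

expohiswmrhrxw

Rule — swap each adjacent pair of characters (1↔2, 3↔4, ...).
"xeopihwsrmrhwx" → "expohiswmrhrxw".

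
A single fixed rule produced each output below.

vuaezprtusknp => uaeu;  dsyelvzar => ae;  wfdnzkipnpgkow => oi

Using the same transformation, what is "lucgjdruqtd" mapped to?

uu

The pattern: move the last 3 characters to the front (rotate right by 3), then keep only the vowels.
On "lucgjdruqtd": the first step gives "qtdlucgjdru", and the second then gives "uu".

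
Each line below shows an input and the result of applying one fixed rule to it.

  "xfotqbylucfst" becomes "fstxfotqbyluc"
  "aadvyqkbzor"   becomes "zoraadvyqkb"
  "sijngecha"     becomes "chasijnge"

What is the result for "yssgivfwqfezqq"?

zqqyssgivfwqfe

The pattern: move the last 3 characters to the front (rotate right by 3).
On "yssgivfwqfezqq" that produces "zqqyssgivfwqfe".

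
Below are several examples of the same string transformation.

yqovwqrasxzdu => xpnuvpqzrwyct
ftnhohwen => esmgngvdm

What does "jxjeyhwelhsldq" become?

Looking at the pairs, the operation is to shift every letter 1 place backward in the alphabet (wrapping around).
"jxjeyhwelhsldq" → "iwidxgvdkgrkcp".

iwidxgvdkgrkcp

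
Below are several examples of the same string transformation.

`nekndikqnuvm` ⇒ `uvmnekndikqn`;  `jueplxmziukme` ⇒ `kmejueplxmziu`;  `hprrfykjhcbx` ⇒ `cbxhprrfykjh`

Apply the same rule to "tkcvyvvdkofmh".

Each output is the input with this applied: move the last 3 characters to the front (rotate right by 3).
"tkcvyvvdkofmh" → "fmhtkcvyvvdko".

fmhtkcvyvvdko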